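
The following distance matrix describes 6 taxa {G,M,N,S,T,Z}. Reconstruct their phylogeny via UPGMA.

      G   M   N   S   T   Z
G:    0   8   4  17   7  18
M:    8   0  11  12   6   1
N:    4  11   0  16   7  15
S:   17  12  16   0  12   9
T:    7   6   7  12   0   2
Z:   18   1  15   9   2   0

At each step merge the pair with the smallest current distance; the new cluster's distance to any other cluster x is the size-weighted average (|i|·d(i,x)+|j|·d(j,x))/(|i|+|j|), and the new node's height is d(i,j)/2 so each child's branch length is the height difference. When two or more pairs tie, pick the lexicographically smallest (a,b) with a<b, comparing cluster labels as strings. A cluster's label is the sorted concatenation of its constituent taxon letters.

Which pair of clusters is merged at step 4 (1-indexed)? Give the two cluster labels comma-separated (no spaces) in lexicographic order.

1. join M+Z (d=1) ⇒ MZ; edges |M|=1/2, |Z|=1/2
  updated: d(G,MZ)=13, d(MZ,N)=13, d(MZ,S)=21/2, d(MZ,T)=4
2. join G+N (d=4) ⇒ GN; edges |G|=2, |N|=2
  updated: d(GN,MZ)=13, d(GN,S)=33/2, d(GN,T)=7
3. join MZ+T (d=4) ⇒ MTZ; edges |MZ|=3/2, |T|=2
  updated: d(GN,MTZ)=11, d(MTZ,S)=11
4. join GN+MTZ (d=11) ⇒ GMNTZ; edges |GN|=7/2, |MTZ|=7/2
  updated: d(GMNTZ,S)=66/5
5. join GMNTZ+S (d=66/5) ⇒ GMNSTZ; edges |GMNTZ|=11/10, |S|=33/5
final tree: (((G:2,N:2):7/2,((M:1/2,Z:1/2):3/2,T:2):7/2):11/10,S:33/5)
total length: 116/5

GN,MTZ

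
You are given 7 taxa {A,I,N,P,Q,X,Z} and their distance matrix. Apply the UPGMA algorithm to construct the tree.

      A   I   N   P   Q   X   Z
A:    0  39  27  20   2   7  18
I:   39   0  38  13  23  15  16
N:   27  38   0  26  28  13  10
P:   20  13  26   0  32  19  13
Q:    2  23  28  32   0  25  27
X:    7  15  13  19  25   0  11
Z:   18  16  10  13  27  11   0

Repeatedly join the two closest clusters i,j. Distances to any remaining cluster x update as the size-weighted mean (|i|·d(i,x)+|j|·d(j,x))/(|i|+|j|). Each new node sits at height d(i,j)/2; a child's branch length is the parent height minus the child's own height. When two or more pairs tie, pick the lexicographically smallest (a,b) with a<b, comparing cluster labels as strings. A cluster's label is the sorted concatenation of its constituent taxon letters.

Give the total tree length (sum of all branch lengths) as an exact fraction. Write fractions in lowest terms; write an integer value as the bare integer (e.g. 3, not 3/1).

1. join A+Q (d=2) ⇒ AQ; edges |A|=1, |Q|=1
  updated: d(AQ,I)=31, d(AQ,N)=55/2, d(AQ,P)=26, d(AQ,X)=16, d(AQ,Z)=45/2
2. join N+Z (d=10) ⇒ NZ; edges |N|=5, |Z|=5
  updated: d(AQ,NZ)=25, d(I,NZ)=27, d(NZ,P)=39/2, d(NZ,X)=12
3. join NZ+X (d=12) ⇒ NXZ; edges |NZ|=1, |X|=6
  updated: d(AQ,NXZ)=22, d(I,NXZ)=23, d(NXZ,P)=58/3
4. join I+P (d=13) ⇒ IP; edges |I|=13/2, |P|=13/2
  updated: d(AQ,IP)=57/2, d(IP,NXZ)=127/6
5. join IP+NXZ (d=127/6) ⇒ INPXZ; edges |IP|=49/12, |NXZ|=55/12
  updated: d(AQ,INPXZ)=123/5
6. join AQ+INPXZ (d=123/5) ⇒ AINPQXZ; edges |AQ|=113/10, |INPXZ|=103/60
final tree: ((A:1,Q:1):113/10,((I:13/2,P:13/2):49/12,((N:5,Z:5):1,X:6):55/12):103/60)
total length: 3221/60

3221/60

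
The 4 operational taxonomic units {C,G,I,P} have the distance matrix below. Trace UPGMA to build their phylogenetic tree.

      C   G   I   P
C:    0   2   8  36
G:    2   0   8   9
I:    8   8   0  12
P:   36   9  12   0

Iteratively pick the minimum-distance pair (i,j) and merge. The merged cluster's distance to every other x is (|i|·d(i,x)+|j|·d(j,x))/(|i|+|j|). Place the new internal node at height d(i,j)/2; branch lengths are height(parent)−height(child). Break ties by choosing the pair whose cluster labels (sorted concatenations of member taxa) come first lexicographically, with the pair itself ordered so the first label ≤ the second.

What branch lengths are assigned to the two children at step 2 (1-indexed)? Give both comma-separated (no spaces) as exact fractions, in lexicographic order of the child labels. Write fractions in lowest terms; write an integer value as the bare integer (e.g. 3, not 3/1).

3,4

1. join C+G (d=2) ⇒ CG; edges |C|=1, |G|=1
  updated: d(CG,I)=8, d(CG,P)=45/2
2. join CG+I (d=8) ⇒ CGI; edges |CG|=3, |I|=4
  updated: d(CGI,P)=19
3. join CGI+P (d=19) ⇒ CGIP; edges |CGI|=11/2, |P|=19/2
final tree: (((C:1,G:1):3,I:4):11/2,P:19/2)
total length: 24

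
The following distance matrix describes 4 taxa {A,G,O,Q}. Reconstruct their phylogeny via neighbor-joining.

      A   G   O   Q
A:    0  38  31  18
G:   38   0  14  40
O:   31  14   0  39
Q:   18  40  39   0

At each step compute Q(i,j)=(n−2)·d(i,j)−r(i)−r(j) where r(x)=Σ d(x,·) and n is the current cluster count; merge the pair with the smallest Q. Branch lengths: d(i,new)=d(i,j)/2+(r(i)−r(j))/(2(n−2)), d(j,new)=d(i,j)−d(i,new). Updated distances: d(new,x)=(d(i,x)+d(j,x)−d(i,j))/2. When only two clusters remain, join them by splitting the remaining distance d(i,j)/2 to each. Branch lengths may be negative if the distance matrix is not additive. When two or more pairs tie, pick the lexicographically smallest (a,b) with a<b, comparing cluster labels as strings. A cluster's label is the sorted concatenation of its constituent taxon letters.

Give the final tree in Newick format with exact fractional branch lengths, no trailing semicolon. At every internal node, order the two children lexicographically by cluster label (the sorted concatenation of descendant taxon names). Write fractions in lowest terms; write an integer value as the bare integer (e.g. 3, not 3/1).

1. join A+Q (d=18, Q=-148) ⇒ AQ; edges |A|=13/2, |Q|=23/2
  updated: d(AQ,G)=30, d(AQ,O)=26
2. join AQ+G (d=30, Q=-70) ⇒ AGQ; edges |AQ|=21, |G|=9
  updated: d(AGQ,O)=5
3. join AGQ+O (d=5) ⇒ AGOQ; edges |AGQ|=5/2, |O|=5/2
final tree: (((A:13/2,Q:23/2):21,G:9):5/2,O:5/2)
total length: 53

(((A:13/2,Q:23/2):21,G:9):5/2,O:5/2)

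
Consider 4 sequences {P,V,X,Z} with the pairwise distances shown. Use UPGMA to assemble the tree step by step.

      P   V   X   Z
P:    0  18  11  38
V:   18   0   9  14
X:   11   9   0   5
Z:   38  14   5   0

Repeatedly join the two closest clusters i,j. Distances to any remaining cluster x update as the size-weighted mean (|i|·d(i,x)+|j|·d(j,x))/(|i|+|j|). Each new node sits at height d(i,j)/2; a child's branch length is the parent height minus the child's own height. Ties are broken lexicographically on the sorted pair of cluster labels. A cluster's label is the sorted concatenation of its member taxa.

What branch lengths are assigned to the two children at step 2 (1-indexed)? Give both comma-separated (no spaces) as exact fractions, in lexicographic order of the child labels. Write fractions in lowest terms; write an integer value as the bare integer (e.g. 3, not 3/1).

iteration 1: select X,Z (d=5); attach at lengths (5/2, 5/2); label the merged cluster XZ
  updated: d(P,XZ)=49/2, d(V,XZ)=23/2
iteration 2: select V,XZ (d=23/2); attach at lengths (23/4, 13/4); label the merged cluster VXZ
  updated: d(P,VXZ)=67/3
iteration 3: select P,VXZ (d=67/3); attach at lengths (67/6, 65/12); label the merged cluster PVXZ
final tree: (P:67/6,(V:23/4,(X:5/2,Z:5/2):13/4):65/12)
total length: 367/12

23/4,13/4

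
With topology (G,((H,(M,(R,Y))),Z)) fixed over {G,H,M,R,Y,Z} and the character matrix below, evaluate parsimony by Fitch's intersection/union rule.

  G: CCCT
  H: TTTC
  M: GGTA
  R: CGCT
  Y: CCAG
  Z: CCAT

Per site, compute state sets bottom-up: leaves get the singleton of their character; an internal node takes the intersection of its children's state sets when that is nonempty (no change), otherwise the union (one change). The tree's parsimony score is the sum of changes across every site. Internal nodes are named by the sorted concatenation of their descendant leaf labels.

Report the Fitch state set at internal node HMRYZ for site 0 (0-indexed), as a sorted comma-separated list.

site 0, node RY: R={C} ∩ Y={C} → {C} (+0)
site 0, node MRY: M={G} ∪ RY={C} → {C,G} (+1)
site 0, node HMRY: H={T} ∪ MRY={C,G} → {C,G,T} (+1)
site 0, node HMRYZ: HMRY={C,G,T} ∩ Z={C} → {C} (+0)
site 0, node GHMRYZ: G={C} ∩ HMRYZ={C} → {C} (+0)
site 1, node RY: R={G} ∪ Y={C} → {C,G} (+1)
site 1, node MRY: M={G} ∩ RY={C,G} → {G} (+0)
site 1, node HMRY: H={T} ∪ MRY={G} → {G,T} (+1)
site 1, node HMRYZ: HMRY={G,T} ∪ Z={C} → {C,G,T} (+1)
site 1, node GHMRYZ: G={C} ∩ HMRYZ={C,G,T} → {C} (+0)
site 2, node RY: R={C} ∪ Y={A} → {A,C} (+1)
site 2, node MRY: M={T} ∪ RY={A,C} → {A,C,T} (+1)
site 2, node HMRY: H={T} ∩ MRY={A,C,T} → {T} (+0)
site 2, node HMRYZ: HMRY={T} ∪ Z={A} → {A,T} (+1)
site 2, node GHMRYZ: G={C} ∪ HMRYZ={A,T} → {A,C,T} (+1)
site 3, node RY: R={T} ∪ Y={G} → {G,T} (+1)
site 3, node MRY: M={A} ∪ RY={G,T} → {A,G,T} (+1)
site 3, node HMRY: H={C} ∪ MRY={A,G,T} → {A,C,G,T} (+1)
site 3, node HMRYZ: HMRY={A,C,G,T} ∩ Z={T} → {T} (+0)
site 3, node GHMRYZ: G={T} ∩ HMRYZ={T} → {T} (+0)
per-site changes: [2, 3, 4, 3]; total = 12

C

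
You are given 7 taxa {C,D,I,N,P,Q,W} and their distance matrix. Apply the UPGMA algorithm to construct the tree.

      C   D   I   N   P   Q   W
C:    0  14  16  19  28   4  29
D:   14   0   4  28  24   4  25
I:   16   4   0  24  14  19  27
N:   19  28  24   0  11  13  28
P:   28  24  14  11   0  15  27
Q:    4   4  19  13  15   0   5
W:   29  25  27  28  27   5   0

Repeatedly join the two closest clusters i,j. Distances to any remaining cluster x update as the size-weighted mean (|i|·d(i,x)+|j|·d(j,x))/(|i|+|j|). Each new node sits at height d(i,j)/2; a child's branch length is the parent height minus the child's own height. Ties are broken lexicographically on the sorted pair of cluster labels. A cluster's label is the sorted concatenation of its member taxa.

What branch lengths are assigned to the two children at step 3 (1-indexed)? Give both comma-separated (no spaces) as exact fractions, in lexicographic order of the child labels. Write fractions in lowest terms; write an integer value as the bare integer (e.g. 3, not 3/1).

1. join C+Q (d=4) ⇒ CQ; edges |C|=2, |Q|=2
  updated: d(CQ,D)=9, d(CQ,I)=35/2, d(CQ,N)=16, d(CQ,P)=43/2, d(CQ,W)=17
2. join D+I (d=4) ⇒ DI; edges |D|=2, |I|=2
  updated: d(CQ,DI)=53/4, d(DI,N)=26, d(DI,P)=19, d(DI,W)=26
3. join N+P (d=11) ⇒ NP; edges |N|=11/2, |P|=11/2
  updated: d(CQ,NP)=75/4, d(DI,NP)=45/2, d(NP,W)=55/2
4. join CQ+DI (d=53/4) ⇒ CDIQ; edges |CQ|=37/8, |DI|=37/8
  updated: d(CDIQ,NP)=165/8, d(CDIQ,W)=43/2
5. join CDIQ+NP (d=165/8) ⇒ CDINPQ; edges |CDIQ|=59/16, |NP|=77/16
  updated: d(CDINPQ,W)=47/2
6. join CDINPQ+W (d=47/2) ⇒ CDINPQW; edges |CDINPQ|=23/16, |W|=47/4
final tree: ((((C:2,Q:2):37/8,(D:2,I:2):37/8):59/16,(N:11/2,P:11/2):77/16):23/16,W:47/4)
total length: 799/16

11/2,11/2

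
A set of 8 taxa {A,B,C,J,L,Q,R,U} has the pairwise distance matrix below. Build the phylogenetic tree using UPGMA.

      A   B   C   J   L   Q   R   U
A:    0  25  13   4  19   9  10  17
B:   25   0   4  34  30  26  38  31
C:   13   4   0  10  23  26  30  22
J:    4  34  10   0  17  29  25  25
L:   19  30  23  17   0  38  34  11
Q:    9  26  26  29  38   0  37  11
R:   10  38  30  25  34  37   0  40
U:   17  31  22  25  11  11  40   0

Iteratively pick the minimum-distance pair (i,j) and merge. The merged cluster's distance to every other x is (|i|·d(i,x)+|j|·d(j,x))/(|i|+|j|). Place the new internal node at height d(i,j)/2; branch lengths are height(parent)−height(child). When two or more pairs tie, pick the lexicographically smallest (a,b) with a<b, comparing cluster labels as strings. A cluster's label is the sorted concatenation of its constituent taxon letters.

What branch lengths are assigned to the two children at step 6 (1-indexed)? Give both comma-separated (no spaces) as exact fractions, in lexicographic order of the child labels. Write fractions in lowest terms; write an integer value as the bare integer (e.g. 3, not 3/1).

15/4,21/2

1. join A+J (d=4) ⇒ AJ; edges |A|=2, |J|=2
  updated: d(AJ,B)=59/2, d(AJ,C)=23/2, d(AJ,L)=18, d(AJ,Q)=19, d(AJ,R)=35/2, d(AJ,U)=21
2. join B+C (d=4) ⇒ BC; edges |B|=2, |C|=2
  updated: d(AJ,BC)=41/2, d(BC,L)=53/2, d(BC,Q)=26, d(BC,R)=34, d(BC,U)=53/2
3. join L+U (d=11) ⇒ LU; edges |L|=11/2, |U|=11/2
  updated: d(AJ,LU)=39/2, d(BC,LU)=53/2, d(LU,Q)=49/2, d(LU,R)=37
4. join AJ+R (d=35/2) ⇒ AJR; edges |AJ|=27/4, |R|=35/4
  updated: d(AJR,BC)=25, d(AJR,LU)=76/3, d(AJR,Q)=25
5. join LU+Q (d=49/2) ⇒ LQU; edges |LU|=27/4, |Q|=49/4
  updated: d(AJR,LQU)=227/9, d(BC,LQU)=79/3
6. join AJR+BC (d=25) ⇒ ABCJR; edges |AJR|=15/4, |BC|=21/2
  updated: d(ABCJR,LQU)=77/3
7. join ABCJR+LQU (d=77/3) ⇒ ABCJLQRU; edges |ABCJR|=1/3, |LQU|=7/12
final tree: ((((A:2,J:2):27/4,R:35/4):15/4,(B:2,C:2):21/2):1/3,((L:11/2,U:11/2):27/4,Q:49/4):7/12)
total length: 206/3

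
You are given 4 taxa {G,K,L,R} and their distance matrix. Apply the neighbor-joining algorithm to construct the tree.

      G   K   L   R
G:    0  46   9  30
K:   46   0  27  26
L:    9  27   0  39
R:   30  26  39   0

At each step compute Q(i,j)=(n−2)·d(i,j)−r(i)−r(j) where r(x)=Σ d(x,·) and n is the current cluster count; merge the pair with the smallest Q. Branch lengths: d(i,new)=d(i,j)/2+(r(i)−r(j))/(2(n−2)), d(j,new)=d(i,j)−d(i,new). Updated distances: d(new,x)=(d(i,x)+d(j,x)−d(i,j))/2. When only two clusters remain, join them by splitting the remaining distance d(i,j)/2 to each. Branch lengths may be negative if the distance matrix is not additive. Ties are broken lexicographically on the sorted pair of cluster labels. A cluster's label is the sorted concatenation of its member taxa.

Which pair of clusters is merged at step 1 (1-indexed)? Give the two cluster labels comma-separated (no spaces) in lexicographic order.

iteration 1: select G,L (d=9, Q=-142); attach at lengths (7, 2); label the merged cluster GL
  updated: d(GL,K)=32, d(GL,R)=30
iteration 2: select GL,K (d=32, Q=-88); attach at lengths (18, 14); label the merged cluster GKL
  updated: d(GKL,R)=12
iteration 3: select GKL,R (d=12); attach at lengths (6, 6); label the merged cluster GKLR
final tree: (((G:7,L:2):18,K:14):6,R:6)
total length: 53

G,L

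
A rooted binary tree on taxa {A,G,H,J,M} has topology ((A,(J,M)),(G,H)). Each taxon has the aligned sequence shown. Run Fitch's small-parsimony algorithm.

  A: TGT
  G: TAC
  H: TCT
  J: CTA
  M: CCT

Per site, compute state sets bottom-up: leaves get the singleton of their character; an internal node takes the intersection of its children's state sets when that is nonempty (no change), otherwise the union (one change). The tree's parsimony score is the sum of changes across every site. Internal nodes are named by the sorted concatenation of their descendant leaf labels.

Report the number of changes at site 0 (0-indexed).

1

JM@0: {C} ∩ {C} = {C} (intersection, +0)
AJM@0: {T} ∪ {C} = {C,T} (union, +1)
GH@0: {T} ∩ {T} = {T} (intersection, +0)
AGHJM@0: {C,T} ∩ {T} = {T} (intersection, +0)
JM@1: {T} ∪ {C} = {C,T} (union, +1)
AJM@1: {G} ∪ {C,T} = {C,G,T} (union, +1)
GH@1: {A} ∪ {C} = {A,C} (union, +1)
AGHJM@1: {C,G,T} ∩ {A,C} = {C} (intersection, +0)
JM@2: {A} ∪ {T} = {A,T} (union, +1)
AJM@2: {T} ∩ {A,T} = {T} (intersection, +0)
GH@2: {C} ∪ {T} = {C,T} (union, +1)
AGHJM@2: {T} ∩ {C,T} = {T} (intersection, +0)
per-site changes: [1, 3, 2]; total = 6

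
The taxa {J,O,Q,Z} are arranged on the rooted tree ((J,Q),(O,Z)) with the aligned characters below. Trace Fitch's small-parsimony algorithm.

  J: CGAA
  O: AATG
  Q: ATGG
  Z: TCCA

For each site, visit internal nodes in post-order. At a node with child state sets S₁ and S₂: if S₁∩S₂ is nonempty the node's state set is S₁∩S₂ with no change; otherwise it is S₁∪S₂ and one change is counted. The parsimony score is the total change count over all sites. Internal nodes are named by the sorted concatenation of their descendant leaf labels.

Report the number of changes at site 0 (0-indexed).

2

site 0, node JQ: J={C} ∪ Q={A} → {A,C} (+1)
site 0, node OZ: O={A} ∪ Z={T} → {A,T} (+1)
site 0, node JOQZ: JQ={A,C} ∩ OZ={A,T} → {A} (+0)
site 1, node JQ: J={G} ∪ Q={T} → {G,T} (+1)
site 1, node OZ: O={A} ∪ Z={C} → {A,C} (+1)
site 1, node JOQZ: JQ={G,T} ∪ OZ={A,C} → {A,C,G,T} (+1)
site 2, node JQ: J={A} ∪ Q={G} → {A,G} (+1)
site 2, node OZ: O={T} ∪ Z={C} → {C,T} (+1)
site 2, node JOQZ: JQ={A,G} ∪ OZ={C,T} → {A,C,G,T} (+1)
site 3, node JQ: J={A} ∪ Q={G} → {A,G} (+1)
site 3, node OZ: O={G} ∪ Z={A} → {A,G} (+1)
site 3, node JOQZ: JQ={A,G} ∩ OZ={A,G} → {A,G} (+0)
per-site changes: [2, 3, 3, 2]; total = 10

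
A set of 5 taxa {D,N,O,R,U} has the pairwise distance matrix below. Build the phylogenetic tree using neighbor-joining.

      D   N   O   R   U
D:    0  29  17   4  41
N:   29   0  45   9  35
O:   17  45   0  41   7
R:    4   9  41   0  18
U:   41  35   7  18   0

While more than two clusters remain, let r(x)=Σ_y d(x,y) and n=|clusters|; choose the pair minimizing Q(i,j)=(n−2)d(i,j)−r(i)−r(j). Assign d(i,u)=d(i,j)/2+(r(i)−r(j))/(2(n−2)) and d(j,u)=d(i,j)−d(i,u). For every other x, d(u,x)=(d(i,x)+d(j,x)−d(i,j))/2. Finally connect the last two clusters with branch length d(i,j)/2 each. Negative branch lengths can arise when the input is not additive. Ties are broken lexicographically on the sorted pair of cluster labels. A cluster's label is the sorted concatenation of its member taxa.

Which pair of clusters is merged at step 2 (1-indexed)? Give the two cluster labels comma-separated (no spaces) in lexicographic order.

D,OU

step 1: merge (O,U) at d=7, Q=-190; branch lengths O→5, U→2; new cluster OU
  updated: d(D,OU)=51/2, d(N,OU)=73/2, d(OU,R)=26
step 2: merge (D,OU) at d=51/2, Q=-191/2; branch lengths D→43/8, OU→161/8; new cluster DOU
  updated: d(DOU,N)=20, d(DOU,R)=9/4
step 3: merge (DOU,N) at d=20, Q=-125/4; branch lengths DOU→53/8, N→107/8; new cluster DNOU
  updated: d(DNOU,R)=-35/8
step 4: merge (DNOU,R) at d=-35/8; branch lengths DNOU→-35/16, R→-35/16; new cluster DNORU
final tree: (((D:43/8,(O:5,U:2):161/8):53/8,N:107/8):-35/16,R:-35/16)
total length: 385/8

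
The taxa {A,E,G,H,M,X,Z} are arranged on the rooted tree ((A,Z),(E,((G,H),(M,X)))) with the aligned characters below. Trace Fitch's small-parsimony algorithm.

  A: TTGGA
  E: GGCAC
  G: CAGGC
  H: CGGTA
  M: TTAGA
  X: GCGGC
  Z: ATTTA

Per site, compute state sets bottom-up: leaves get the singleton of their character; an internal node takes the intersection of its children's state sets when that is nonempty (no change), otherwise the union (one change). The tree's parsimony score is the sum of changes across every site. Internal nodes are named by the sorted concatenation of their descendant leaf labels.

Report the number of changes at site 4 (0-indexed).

[col 0] AZ: children A:{T}, Z:{A} ∪→ {A,T}; cost 1
[col 0] GH: children G:{C}, H:{C} ∩→ {C}; cost 0
[col 0] MX: children M:{T}, X:{G} ∪→ {G,T}; cost 1
[col 0] GHMX: children GH:{C}, MX:{G,T} ∪→ {C,G,T}; cost 1
[col 0] EGHMX: children E:{G}, GHMX:{C,G,T} ∩→ {G}; cost 0
[col 0] AEGHMXZ: children AZ:{A,T}, EGHMX:{G} ∪→ {A,G,T}; cost 1
[col 1] AZ: children A:{T}, Z:{T} ∩→ {T}; cost 0
[col 1] GH: children G:{A}, H:{G} ∪→ {A,G}; cost 1
[col 1] MX: children M:{T}, X:{C} ∪→ {C,T}; cost 1
[col 1] GHMX: children GH:{A,G}, MX:{C,T} ∪→ {A,C,G,T}; cost 1
[col 1] EGHMX: children E:{G}, GHMX:{A,C,G,T} ∩→ {G}; cost 0
[col 1] AEGHMXZ: children AZ:{T}, EGHMX:{G} ∪→ {G,T}; cost 1
[col 2] AZ: children A:{G}, Z:{T} ∪→ {G,T}; cost 1
[col 2] GH: children G:{G}, H:{G} ∩→ {G}; cost 0
[col 2] MX: children M:{A}, X:{G} ∪→ {A,G}; cost 1
[col 2] GHMX: children GH:{G}, MX:{A,G} ∩→ {G}; cost 0
[col 2] EGHMX: children E:{C}, GHMX:{G} ∪→ {C,G}; cost 1
[col 2] AEGHMXZ: children AZ:{G,T}, EGHMX:{C,G} ∩→ {G}; cost 0
[col 3] AZ: children A:{G}, Z:{T} ∪→ {G,T}; cost 1
[col 3] GH: children G:{G}, H:{T} ∪→ {G,T}; cost 1
[col 3] MX: children M:{G}, X:{G} ∩→ {G}; cost 0
[col 3] GHMX: children GH:{G,T}, MX:{G} ∩→ {G}; cost 0
[col 3] EGHMX: children E:{A}, GHMX:{G} ∪→ {A,G}; cost 1
[col 3] AEGHMXZ: children AZ:{G,T}, EGHMX:{A,G} ∩→ {G}; cost 0
[col 4] AZ: children A:{A}, Z:{A} ∩→ {A}; cost 0
[col 4] GH: children G:{C}, H:{A} ∪→ {A,C}; cost 1
[col 4] MX: children M:{A}, X:{C} ∪→ {A,C}; cost 1
[col 4] GHMX: children GH:{A,C}, MX:{A,C} ∩→ {A,C}; cost 0
[col 4] EGHMX: children E:{C}, GHMX:{A,C} ∩→ {C}; cost 0
[col 4] AEGHMXZ: children AZ:{A}, EGHMX:{C} ∪→ {A,C}; cost 1
per-site changes: [4, 4, 3, 3, 3]; total = 17

3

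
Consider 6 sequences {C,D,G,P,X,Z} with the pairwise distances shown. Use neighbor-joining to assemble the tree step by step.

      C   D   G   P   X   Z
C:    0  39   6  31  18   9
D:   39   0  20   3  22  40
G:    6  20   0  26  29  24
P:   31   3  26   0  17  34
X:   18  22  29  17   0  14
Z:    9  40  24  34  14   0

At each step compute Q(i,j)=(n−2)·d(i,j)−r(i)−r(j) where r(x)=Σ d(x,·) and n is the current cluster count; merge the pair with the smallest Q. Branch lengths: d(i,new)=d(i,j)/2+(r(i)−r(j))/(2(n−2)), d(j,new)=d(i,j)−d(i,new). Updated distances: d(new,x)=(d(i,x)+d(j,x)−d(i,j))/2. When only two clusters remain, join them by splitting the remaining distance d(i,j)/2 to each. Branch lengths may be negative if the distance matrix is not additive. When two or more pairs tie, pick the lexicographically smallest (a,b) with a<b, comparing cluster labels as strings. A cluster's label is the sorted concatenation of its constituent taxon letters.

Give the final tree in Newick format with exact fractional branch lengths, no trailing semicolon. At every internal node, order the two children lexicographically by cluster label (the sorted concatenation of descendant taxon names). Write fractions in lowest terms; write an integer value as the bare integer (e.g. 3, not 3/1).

step 1: merge (D,P) at d=3, Q=-223; branch lengths D→25/8, P→-1/8; new cluster DP
  updated: d(C,DP)=67/2, d(DP,G)=43/2, d(DP,X)=18, d(DP,Z)=71/2
step 2: merge (DP,X) at d=18, Q=-267/2; branch lengths DP→167/12, X→49/12; new cluster DPX
  updated: d(C,DPX)=67/4, d(DPX,G)=65/4, d(DPX,Z)=63/4
step 3: merge (C,G) at d=6, Q=-66; branch lengths C→-5/8, G→53/8; new cluster CG
  updated: d(CG,DPX)=27/2, d(CG,Z)=27/2
step 4: merge (CG,DPX) at d=27/2, Q=-171/4; branch lengths CG→45/8, DPX→63/8; new cluster CDGPX
  updated: d(CDGPX,Z)=63/8
step 5: merge (CDGPX,Z) at d=63/8; branch lengths CDGPX→63/16, Z→63/16; new cluster CDGPXZ
final tree: (((C:-5/8,G:53/8):45/8,((D:25/8,P:-1/8):167/12,X:49/12):63/8):63/16,Z:63/16)
total length: 387/8

(((C:-5/8,G:53/8):45/8,((D:25/8,P:-1/8):167/12,X:49/12):63/8):63/16,Z:63/16)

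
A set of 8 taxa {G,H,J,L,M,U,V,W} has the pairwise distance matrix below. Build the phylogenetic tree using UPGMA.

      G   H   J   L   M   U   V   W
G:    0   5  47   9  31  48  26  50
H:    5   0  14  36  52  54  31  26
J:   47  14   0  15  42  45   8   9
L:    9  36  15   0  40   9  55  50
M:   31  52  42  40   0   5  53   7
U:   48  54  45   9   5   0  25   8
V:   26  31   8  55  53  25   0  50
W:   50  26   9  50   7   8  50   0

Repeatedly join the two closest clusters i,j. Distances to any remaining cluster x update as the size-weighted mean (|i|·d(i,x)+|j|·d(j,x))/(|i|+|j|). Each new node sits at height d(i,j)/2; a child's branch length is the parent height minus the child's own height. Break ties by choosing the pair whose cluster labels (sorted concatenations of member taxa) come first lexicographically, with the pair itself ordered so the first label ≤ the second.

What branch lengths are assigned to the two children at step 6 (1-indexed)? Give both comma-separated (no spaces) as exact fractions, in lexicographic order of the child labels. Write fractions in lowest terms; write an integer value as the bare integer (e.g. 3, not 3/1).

step 1: merge (G,H) at d=5; branch lengths G→5/2, H→5/2; new cluster GH
  updated: d(GH,J)=61/2, d(GH,L)=45/2, d(GH,M)=83/2, d(GH,U)=51, d(GH,V)=57/2, d(GH,W)=38
step 2: merge (M,U) at d=5; branch lengths M→5/2, U→5/2; new cluster MU
  updated: d(GH,MU)=185/4, d(J,MU)=87/2, d(L,MU)=49/2, d(MU,V)=39, d(MU,W)=15/2
step 3: merge (MU,W) at d=15/2; branch lengths MU→5/4, W→15/4; new cluster MUW
  updated: d(GH,MUW)=87/2, d(J,MUW)=32, d(L,MUW)=33, d(MUW,V)=128/3
step 4: merge (J,V) at d=8; branch lengths J→4, V→4; new cluster JV
  updated: d(GH,JV)=59/2, d(JV,L)=35, d(JV,MUW)=112/3
step 5: merge (GH,L) at d=45/2; branch lengths GH→35/4, L→45/4; new cluster GHL
  updated: d(GHL,JV)=94/3, d(GHL,MUW)=40
step 6: merge (GHL,JV) at d=94/3; branch lengths GHL→53/12, JV→35/3; new cluster GHJLV
  updated: d(GHJLV,MUW)=584/15
step 7: merge (GHJLV,MUW) at d=584/15; branch lengths GHJLV→19/5, MUW→943/60; new cluster GHJLMUVW
final tree: ((((G:5/2,H:5/2):35/4,L:45/4):53/12,(J:4,V:4):35/3):19/5,((M:5/2,U:5/2):5/4,W:15/4):943/60)
total length: 393/5

53/12,35/3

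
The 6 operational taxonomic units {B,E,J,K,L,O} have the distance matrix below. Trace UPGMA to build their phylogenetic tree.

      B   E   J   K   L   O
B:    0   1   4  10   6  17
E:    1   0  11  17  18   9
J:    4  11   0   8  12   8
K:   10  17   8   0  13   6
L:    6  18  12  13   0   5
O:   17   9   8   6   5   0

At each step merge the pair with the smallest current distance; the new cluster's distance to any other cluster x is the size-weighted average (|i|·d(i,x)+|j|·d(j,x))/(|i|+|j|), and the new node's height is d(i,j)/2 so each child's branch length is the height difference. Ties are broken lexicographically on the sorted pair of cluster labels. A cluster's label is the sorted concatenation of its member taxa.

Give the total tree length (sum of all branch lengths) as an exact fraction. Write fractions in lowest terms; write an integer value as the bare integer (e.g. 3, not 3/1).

iteration 1: select B,E (d=1); attach at lengths (1/2, 1/2); label the merged cluster BE
  updated: d(BE,J)=15/2, d(BE,K)=27/2, d(BE,L)=12, d(BE,O)=13
iteration 2: select L,O (d=5); attach at lengths (5/2, 5/2); label the merged cluster LO
  updated: d(BE,LO)=25/2, d(J,LO)=10, d(K,LO)=19/2
iteration 3: select BE,J (d=15/2); attach at lengths (13/4, 15/4); label the merged cluster BEJ
  updated: d(BEJ,K)=35/3, d(BEJ,LO)=35/3
iteration 4: select K,LO (d=19/2); attach at lengths (19/4, 9/4); label the merged cluster KLO
  updated: d(BEJ,KLO)=35/3
iteration 5: select BEJ,KLO (d=35/3); attach at lengths (25/12, 13/12); label the merged cluster BEJKLO
final tree: (((B:1/2,E:1/2):13/4,J:15/4):25/12,(K:19/4,(L:5/2,O:5/2):9/4):13/12)
total length: 139/6

139/6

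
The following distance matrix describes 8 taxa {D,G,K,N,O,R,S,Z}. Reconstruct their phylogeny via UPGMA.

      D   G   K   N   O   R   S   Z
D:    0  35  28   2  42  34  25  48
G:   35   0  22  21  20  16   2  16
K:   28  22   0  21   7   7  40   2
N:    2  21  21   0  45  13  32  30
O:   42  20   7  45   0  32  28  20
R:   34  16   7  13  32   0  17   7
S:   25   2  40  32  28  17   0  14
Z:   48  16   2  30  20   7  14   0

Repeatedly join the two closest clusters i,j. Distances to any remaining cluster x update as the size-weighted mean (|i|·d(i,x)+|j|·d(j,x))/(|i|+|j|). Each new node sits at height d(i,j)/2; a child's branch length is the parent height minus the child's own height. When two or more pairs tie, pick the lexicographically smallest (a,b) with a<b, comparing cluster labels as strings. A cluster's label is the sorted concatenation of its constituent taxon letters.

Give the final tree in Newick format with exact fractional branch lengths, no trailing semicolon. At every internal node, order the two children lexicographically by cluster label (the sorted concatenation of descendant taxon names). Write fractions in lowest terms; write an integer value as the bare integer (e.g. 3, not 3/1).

((D:1,N:1):175/12,((G:1,S:1):157/16,(((K:1,Z:1):5/2,R:7/2):19/3,O:59/6):47/48):229/48)

step 1: merge (D,N) at d=2; branch lengths D→1, N→1; new cluster DN
  updated: d(DN,G)=28, d(DN,K)=49/2, d(DN,O)=87/2, d(DN,R)=47/2, d(DN,S)=57/2, d(DN,Z)=39
step 2: merge (G,S) at d=2; branch lengths G→1, S→1; new cluster GS
  updated: d(DN,GS)=113/4, d(GS,K)=31, d(GS,O)=24, d(GS,R)=33/2, d(GS,Z)=15
step 3: merge (K,Z) at d=2; branch lengths K→1, Z→1; new cluster KZ
  updated: d(DN,KZ)=127/4, d(GS,KZ)=23, d(KZ,O)=27/2, d(KZ,R)=7
step 4: merge (KZ,R) at d=7; branch lengths KZ→5/2, R→7/2; new cluster KRZ
  updated: d(DN,KRZ)=29, d(GS,KRZ)=125/6, d(KRZ,O)=59/3
step 5: merge (KRZ,O) at d=59/3; branch lengths KRZ→19/3, O→59/6; new cluster KORZ
  updated: d(DN,KORZ)=261/8, d(GS,KORZ)=173/8
step 6: merge (GS,KORZ) at d=173/8; branch lengths GS→157/16, KORZ→47/48; new cluster GKORSZ
  updated: d(DN,GKORSZ)=187/6
step 7: merge (DN,GKORSZ) at d=187/6; branch lengths DN→175/12, GKORSZ→229/48; new cluster DGKNORSZ
final tree: ((D:1,N:1):175/12,((G:1,S:1):157/16,(((K:1,Z:1):5/2,R:7/2):19/3,O:59/6):47/48):229/48)
total length: 933/16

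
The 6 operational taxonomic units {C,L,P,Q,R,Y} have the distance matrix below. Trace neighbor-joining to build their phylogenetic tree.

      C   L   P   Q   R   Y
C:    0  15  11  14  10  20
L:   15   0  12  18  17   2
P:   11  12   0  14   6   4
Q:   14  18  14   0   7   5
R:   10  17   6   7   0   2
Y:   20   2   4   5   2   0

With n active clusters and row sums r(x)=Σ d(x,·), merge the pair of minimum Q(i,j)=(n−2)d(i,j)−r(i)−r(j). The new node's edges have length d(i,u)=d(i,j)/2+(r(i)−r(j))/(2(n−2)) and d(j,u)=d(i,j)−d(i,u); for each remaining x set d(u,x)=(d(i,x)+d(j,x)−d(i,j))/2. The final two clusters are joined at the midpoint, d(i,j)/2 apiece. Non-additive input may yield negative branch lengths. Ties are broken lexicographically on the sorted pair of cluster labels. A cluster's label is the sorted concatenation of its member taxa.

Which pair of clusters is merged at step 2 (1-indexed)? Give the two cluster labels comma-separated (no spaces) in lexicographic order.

LY,P

iteration 1: select L,Y (d=2, Q=-89); attach at lengths (39/8, -23/8); label the merged cluster LY
  updated: d(C,LY)=33/2, d(LY,P)=7, d(LY,Q)=21/2, d(LY,R)=17/2
iteration 2: select LY,P (d=7, Q=-119/2); attach at lengths (17/4, 11/4); label the merged cluster LPY
  updated: d(C,LPY)=41/4, d(LPY,Q)=35/4, d(LPY,R)=15/4
iteration 3: select C,LPY (d=41/4, Q=-73/2); attach at lengths (8, 9/4); label the merged cluster CLPY
  updated: d(CLPY,Q)=25/4, d(CLPY,R)=7/4
iteration 4: select CLPY,Q (d=25/4, Q=-15); attach at lengths (1/2, 23/4); label the merged cluster CLPQY
  updated: d(CLPQY,R)=5/4
iteration 5: select CLPQY,R (d=5/4); attach at lengths (5/8, 5/8); label the merged cluster CLPQRY
final tree: (((C:8,((L:39/8,Y:-23/8):17/4,P:11/4):9/4):1/2,Q:23/4):5/8,R:5/8)
total length: 107/4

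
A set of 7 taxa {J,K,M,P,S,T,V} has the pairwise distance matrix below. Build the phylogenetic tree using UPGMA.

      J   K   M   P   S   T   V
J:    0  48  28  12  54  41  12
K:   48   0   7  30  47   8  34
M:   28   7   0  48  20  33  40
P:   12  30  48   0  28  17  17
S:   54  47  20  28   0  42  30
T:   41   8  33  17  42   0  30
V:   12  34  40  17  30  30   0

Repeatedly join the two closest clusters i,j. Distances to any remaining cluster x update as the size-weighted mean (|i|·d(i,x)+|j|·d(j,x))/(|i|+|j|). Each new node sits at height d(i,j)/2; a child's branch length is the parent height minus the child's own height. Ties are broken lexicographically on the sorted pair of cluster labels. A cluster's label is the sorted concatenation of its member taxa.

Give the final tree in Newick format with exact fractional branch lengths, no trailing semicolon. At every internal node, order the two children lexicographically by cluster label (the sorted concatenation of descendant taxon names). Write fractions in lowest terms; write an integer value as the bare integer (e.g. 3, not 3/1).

((((J:6,P:6):5/4,V:29/4):371/36,((K:7/2,M:7/2):27/4,T:41/4):263/36):31/36,S:221/12)

1. join K+M (d=7) ⇒ KM; edges |K|=7/2, |M|=7/2
  updated: d(J,KM)=38, d(KM,P)=39, d(KM,S)=67/2, d(KM,T)=41/2, d(KM,V)=37
2. join J+P (d=12) ⇒ JP; edges |J|=6, |P|=6
  updated: d(JP,KM)=77/2, d(JP,S)=41, d(JP,T)=29, d(JP,V)=29/2
3. join JP+V (d=29/2) ⇒ JPV; edges |JP|=5/4, |V|=29/4
  updated: d(JPV,KM)=38, d(JPV,S)=112/3, d(JPV,T)=88/3
4. join KM+T (d=41/2) ⇒ KMT; edges |KM|=27/4, |T|=41/4
  updated: d(JPV,KMT)=316/9, d(KMT,S)=109/3
5. join JPV+KMT (d=316/9) ⇒ JKMPTV; edges |JPV|=371/36, |KMT|=263/36
  updated: d(JKMPTV,S)=221/6
6. join JKMPTV+S (d=221/6) ⇒ JKMPSTV; edges |JKMPTV|=31/36, |S|=221/12
final tree: ((((J:6,P:6):5/4,V:29/4):371/36,((K:7/2,M:7/2):27/4,T:41/4):263/36):31/36,S:221/12)
total length: 1465/18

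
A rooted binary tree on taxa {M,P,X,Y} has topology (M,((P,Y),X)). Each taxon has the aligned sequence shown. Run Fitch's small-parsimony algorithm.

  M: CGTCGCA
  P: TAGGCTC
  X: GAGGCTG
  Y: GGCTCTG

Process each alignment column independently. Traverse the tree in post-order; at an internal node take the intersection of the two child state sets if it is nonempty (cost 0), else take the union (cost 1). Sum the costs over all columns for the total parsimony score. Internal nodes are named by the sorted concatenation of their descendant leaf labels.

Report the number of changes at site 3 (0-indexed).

site 0, node PY: P={T} ∪ Y={G} → {G,T} (+1)
site 0, node PXY: PY={G,T} ∩ X={G} → {G} (+0)
site 0, node MPXY: M={C} ∪ PXY={G} → {C,G} (+1)
site 1, node PY: P={A} ∪ Y={G} → {A,G} (+1)
site 1, node PXY: PY={A,G} ∩ X={A} → {A} (+0)
site 1, node MPXY: M={G} ∪ PXY={A} → {A,G} (+1)
site 2, node PY: P={G} ∪ Y={C} → {C,G} (+1)
site 2, node PXY: PY={C,G} ∩ X={G} → {G} (+0)
site 2, node MPXY: M={T} ∪ PXY={G} → {G,T} (+1)
site 3, node PY: P={G} ∪ Y={T} → {G,T} (+1)
site 3, node PXY: PY={G,T} ∩ X={G} → {G} (+0)
site 3, node MPXY: M={C} ∪ PXY={G} → {C,G} (+1)
site 4, node PY: P={C} ∩ Y={C} → {C} (+0)
site 4, node PXY: PY={C} ∩ X={C} → {C} (+0)
site 4, node MPXY: M={G} ∪ PXY={C} → {C,G} (+1)
site 5, node PY: P={T} ∩ Y={T} → {T} (+0)
site 5, node PXY: PY={T} ∩ X={T} → {T} (+0)
site 5, node MPXY: M={C} ∪ PXY={T} → {C,T} (+1)
site 6, node PY: P={C} ∪ Y={G} → {C,G} (+1)
site 6, node PXY: PY={C,G} ∩ X={G} → {G} (+0)
site 6, node MPXY: M={A} ∪ PXY={G} → {A,G} (+1)
per-site changes: [2, 2, 2, 2, 1, 1, 2]; total = 12

2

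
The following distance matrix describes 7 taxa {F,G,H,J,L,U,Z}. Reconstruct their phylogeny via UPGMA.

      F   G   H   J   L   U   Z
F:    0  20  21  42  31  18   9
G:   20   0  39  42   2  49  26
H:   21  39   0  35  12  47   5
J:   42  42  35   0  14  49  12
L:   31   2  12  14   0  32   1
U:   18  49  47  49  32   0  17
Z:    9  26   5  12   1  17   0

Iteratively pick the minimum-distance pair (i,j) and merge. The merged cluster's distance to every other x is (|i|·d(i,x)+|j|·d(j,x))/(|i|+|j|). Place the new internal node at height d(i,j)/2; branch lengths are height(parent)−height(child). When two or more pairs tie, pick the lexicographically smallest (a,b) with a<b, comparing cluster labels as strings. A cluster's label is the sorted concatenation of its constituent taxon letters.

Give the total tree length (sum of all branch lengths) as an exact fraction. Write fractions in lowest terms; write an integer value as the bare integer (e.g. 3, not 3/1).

8309/120

step 1: merge (L,Z) at d=1; branch lengths L→1/2, Z→1/2; new cluster LZ
  updated: d(F,LZ)=20, d(G,LZ)=14, d(H,LZ)=17/2, d(J,LZ)=13, d(LZ,U)=49/2
step 2: merge (H,LZ) at d=17/2; branch lengths H→17/4, LZ→15/4; new cluster HLZ
  updated: d(F,HLZ)=61/3, d(G,HLZ)=67/3, d(HLZ,J)=61/3, d(HLZ,U)=32
step 3: merge (F,U) at d=18; branch lengths F→9, U→9; new cluster FU
  updated: d(FU,G)=69/2, d(FU,HLZ)=157/6, d(FU,J)=91/2
step 4: merge (HLZ,J) at d=61/3; branch lengths HLZ→71/12, J→61/6; new cluster HJLZ
  updated: d(FU,HJLZ)=31, d(G,HJLZ)=109/4
step 5: merge (G,HJLZ) at d=109/4; branch lengths G→109/8, HJLZ→83/24; new cluster GHJLZ
  updated: d(FU,GHJLZ)=317/10
step 6: merge (FU,GHJLZ) at d=317/10; branch lengths FU→137/20, GHJLZ→89/40; new cluster FGHJLUZ
final tree: ((F:9,U:9):137/20,(G:109/8,((H:17/4,(L:1/2,Z:1/2):15/4):71/12,J:61/6):83/24):89/40)
total length: 8309/120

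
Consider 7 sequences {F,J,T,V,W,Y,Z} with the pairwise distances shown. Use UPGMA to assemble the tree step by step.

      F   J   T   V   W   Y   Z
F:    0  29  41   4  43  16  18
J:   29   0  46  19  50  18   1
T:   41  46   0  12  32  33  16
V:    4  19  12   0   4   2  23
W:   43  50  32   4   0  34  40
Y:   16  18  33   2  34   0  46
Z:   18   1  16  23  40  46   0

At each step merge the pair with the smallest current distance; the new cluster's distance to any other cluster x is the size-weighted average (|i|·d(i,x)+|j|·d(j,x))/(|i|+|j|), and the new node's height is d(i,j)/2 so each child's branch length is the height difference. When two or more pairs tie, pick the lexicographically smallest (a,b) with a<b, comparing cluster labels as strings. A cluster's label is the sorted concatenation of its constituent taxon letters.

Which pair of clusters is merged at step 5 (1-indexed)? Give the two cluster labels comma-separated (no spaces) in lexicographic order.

FJVYZ,T

iteration 1: select J,Z (d=1); attach at lengths (1/2, 1/2); label the merged cluster JZ
  updated: d(F,JZ)=47/2, d(JZ,T)=31, d(JZ,V)=21, d(JZ,W)=45, d(JZ,Y)=32
iteration 2: select V,Y (d=2); attach at lengths (1, 1); label the merged cluster VY
  updated: d(F,VY)=10, d(JZ,VY)=53/2, d(T,VY)=45/2, d(VY,W)=19
iteration 3: select F,VY (d=10); attach at lengths (5, 4); label the merged cluster FVY
  updated: d(FVY,JZ)=51/2, d(FVY,T)=86/3, d(FVY,W)=27
iteration 4: select FVY,JZ (d=51/2); attach at lengths (31/4, 49/4); label the merged cluster FJVYZ
  updated: d(FJVYZ,T)=148/5, d(FJVYZ,W)=171/5
iteration 5: select FJVYZ,T (d=148/5); attach at lengths (41/20, 74/5); label the merged cluster FJTVYZ
  updated: d(FJTVYZ,W)=203/6
iteration 6: select FJTVYZ,W (d=203/6); attach at lengths (127/60, 203/12); label the merged cluster FJTVWYZ
final tree: ((((F:5,(V:1,Y:1):4):31/4,(J:1/2,Z:1/2):49/4):41/20,T:74/5):127/60,W:203/12)
total length: 4073/60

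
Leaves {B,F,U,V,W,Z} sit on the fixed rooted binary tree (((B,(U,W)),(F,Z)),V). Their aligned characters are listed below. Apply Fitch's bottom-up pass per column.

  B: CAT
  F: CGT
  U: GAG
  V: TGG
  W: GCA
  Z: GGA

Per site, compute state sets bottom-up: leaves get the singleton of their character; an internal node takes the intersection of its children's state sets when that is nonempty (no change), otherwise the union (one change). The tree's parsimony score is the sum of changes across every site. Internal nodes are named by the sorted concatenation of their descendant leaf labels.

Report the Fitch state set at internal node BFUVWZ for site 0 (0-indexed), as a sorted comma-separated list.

C,G,T

site 0, node UW: U={G} ∩ W={G} → {G} (+0)
site 0, node BUW: B={C} ∪ UW={G} → {C,G} (+1)
site 0, node FZ: F={C} ∪ Z={G} → {C,G} (+1)
site 0, node BFUWZ: BUW={C,G} ∩ FZ={C,G} → {C,G} (+0)
site 0, node BFUVWZ: BFUWZ={C,G} ∪ V={T} → {C,G,T} (+1)
site 1, node UW: U={A} ∪ W={C} → {A,C} (+1)
site 1, node BUW: B={A} ∩ UW={A,C} → {A} (+0)
site 1, node FZ: F={G} ∩ Z={G} → {G} (+0)
site 1, node BFUWZ: BUW={A} ∪ FZ={G} → {A,G} (+1)
site 1, node BFUVWZ: BFUWZ={A,G} ∩ V={G} → {G} (+0)
site 2, node UW: U={G} ∪ W={A} → {A,G} (+1)
site 2, node BUW: B={T} ∪ UW={A,G} → {A,G,T} (+1)
site 2, node FZ: F={T} ∪ Z={A} → {A,T} (+1)
site 2, node BFUWZ: BUW={A,G,T} ∩ FZ={A,T} → {A,T} (+0)
site 2, node BFUVWZ: BFUWZ={A,T} ∪ V={G} → {A,G,T} (+1)
per-site changes: [3, 2, 4]; total = 9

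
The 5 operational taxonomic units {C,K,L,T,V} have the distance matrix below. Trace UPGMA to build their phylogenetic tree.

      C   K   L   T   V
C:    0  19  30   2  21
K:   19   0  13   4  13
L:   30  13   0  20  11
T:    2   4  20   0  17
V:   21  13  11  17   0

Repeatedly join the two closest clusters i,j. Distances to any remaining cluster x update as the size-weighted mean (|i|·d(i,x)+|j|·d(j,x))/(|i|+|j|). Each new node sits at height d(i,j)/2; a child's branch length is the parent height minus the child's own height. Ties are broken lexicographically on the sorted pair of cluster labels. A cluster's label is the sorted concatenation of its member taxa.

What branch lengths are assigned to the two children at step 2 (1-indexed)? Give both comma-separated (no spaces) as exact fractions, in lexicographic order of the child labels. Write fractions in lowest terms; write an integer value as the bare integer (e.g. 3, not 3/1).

11/2,11/2

iteration 1: select C,T (d=2); attach at lengths (1, 1); label the merged cluster CT
  updated: d(CT,K)=23/2, d(CT,L)=25, d(CT,V)=19
iteration 2: select L,V (d=11); attach at lengths (11/2, 11/2); label the merged cluster LV
  updated: d(CT,LV)=22, d(K,LV)=13
iteration 3: select CT,K (d=23/2); attach at lengths (19/4, 23/4); label the merged cluster CKT
  updated: d(CKT,LV)=19
iteration 4: select CKT,LV (d=19); attach at lengths (15/4, 4); label the merged cluster CKLTV
final tree: (((C:1,T:1):19/4,K:23/4):15/4,(L:11/2,V:11/2):4)
total length: 125/4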